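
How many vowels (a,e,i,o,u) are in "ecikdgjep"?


Input: ecikdgjep
Checking each character:
  'e' at position 0: vowel (running total: 1)
  'c' at position 1: consonant
  'i' at position 2: vowel (running total: 2)
  'k' at position 3: consonant
  'd' at position 4: consonant
  'g' at position 5: consonant
  'j' at position 6: consonant
  'e' at position 7: vowel (running total: 3)
  'p' at position 8: consonant
Total vowels: 3

3


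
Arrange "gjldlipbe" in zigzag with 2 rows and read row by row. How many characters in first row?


Zigzag "gjldlipbe" into 2 rows:
Placing characters:
  'g' => row 0
  'j' => row 1
  'l' => row 0
  'd' => row 1
  'l' => row 0
  'i' => row 1
  'p' => row 0
  'b' => row 1
  'e' => row 0
Rows:
  Row 0: "gllpe"
  Row 1: "jdib"
First row length: 5

5


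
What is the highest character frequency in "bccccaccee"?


Input: bccccaccee
Character counts:
  'a': 1
  'b': 1
  'c': 6
  'e': 2
Maximum frequency: 6

6


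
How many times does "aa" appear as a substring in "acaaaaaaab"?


Searching for "aa" in "acaaaaaaab"
Scanning each position:
  Position 0: "ac" => no
  Position 1: "ca" => no
  Position 2: "aa" => MATCH
  Position 3: "aa" => MATCH
  Position 4: "aa" => MATCH
  Position 5: "aa" => MATCH
  Position 6: "aa" => MATCH
  Position 7: "aa" => MATCH
  Position 8: "ab" => no
Total occurrences: 6

6


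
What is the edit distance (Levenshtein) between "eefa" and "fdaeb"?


Computing edit distance: "eefa" -> "fdaeb"
DP table:
           f    d    a    e    b
      0    1    2    3    4    5
  e   1    1    2    3    3    4
  e   2    2    2    3    3    4
  f   3    2    3    3    4    4
  a   4    3    3    3    4    5
Edit distance = dp[4][5] = 5

5


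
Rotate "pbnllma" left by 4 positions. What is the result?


Input: "pbnllma", rotate left by 4
First 4 characters: "pbnl"
Remaining characters: "lma"
Concatenate remaining + first: "lma" + "pbnl" = "lmapbnl"

lmapbnl


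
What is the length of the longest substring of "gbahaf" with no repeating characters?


Input: "gbahaf"
Sliding window (track last position of each char):
  Position 0 ('g'): window [0,0] length 1 -- new best
  Position 1 ('b'): window [0,1] length 2 -- new best
  Position 2 ('a'): window [0,2] length 3 -- new best
  Position 3 ('h'): window [0,3] length 4 -- new best
  Position 4 ('a'): repeat (last at 2), move window start to 3
  Position 4 ('a'): window [3,4] length 2
  Position 5 ('f'): window [3,5] length 3
Longest substring with no repeats: "gbah" with length 4

4


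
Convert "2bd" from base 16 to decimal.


Input: "2bd" in base 16
Positional expansion:
  Digit '2' (value 2) x 16^2 = 512
  Digit 'b' (value 11) x 16^1 = 176
  Digit 'd' (value 13) x 16^0 = 13
Sum = 701

701


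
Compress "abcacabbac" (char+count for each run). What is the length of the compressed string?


Input: abcacabbac
Runs:
  'a' x 1 => "a1"
  'b' x 1 => "b1"
  'c' x 1 => "c1"
  'a' x 1 => "a1"
  'c' x 1 => "c1"
  'a' x 1 => "a1"
  'b' x 2 => "b2"
  'a' x 1 => "a1"
  'c' x 1 => "c1"
Compressed: "a1b1c1a1c1a1b2a1c1"
Compressed length: 18

18


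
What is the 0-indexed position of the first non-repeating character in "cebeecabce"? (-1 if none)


Input: cebeecabce
Character frequencies:
  'a': 1
  'b': 2
  'c': 3
  'e': 4
Scanning left to right for freq == 1:
  Position 0 ('c'): freq=3, skip
  Position 1 ('e'): freq=4, skip
  Position 2 ('b'): freq=2, skip
  Position 3 ('e'): freq=4, skip
  Position 4 ('e'): freq=4, skip
  Position 5 ('c'): freq=3, skip
  Position 6 ('a'): unique! => answer = 6

6


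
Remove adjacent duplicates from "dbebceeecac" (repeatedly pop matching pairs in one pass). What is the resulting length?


Input: dbebceeecac
Stack-based adjacent duplicate removal:
  Read 'd': push. Stack: d
  Read 'b': push. Stack: db
  Read 'e': push. Stack: dbe
  Read 'b': push. Stack: dbeb
  Read 'c': push. Stack: dbebc
  Read 'e': push. Stack: dbebce
  Read 'e': matches stack top 'e' => pop. Stack: dbebc
  Read 'e': push. Stack: dbebce
  Read 'c': push. Stack: dbebcec
  Read 'a': push. Stack: dbebceca
  Read 'c': push. Stack: dbebcecac
Final stack: "dbebcecac" (length 9)

9


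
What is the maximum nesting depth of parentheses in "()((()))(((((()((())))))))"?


Input: "()((()))(((((()((())))))))"
Tracking depth:
  Position 0 '(': depth becomes 1
  Position 1 ')': depth becomes 0
  Position 2 '(': depth becomes 1
  Position 3 '(': depth becomes 2
  Position 4 '(': depth becomes 3
  Position 5 ')': depth becomes 2
  Position 6 ')': depth becomes 1
  Position 7 ')': depth becomes 0
  Position 8 '(': depth becomes 1
  Position 9 '(': depth becomes 2
  Position 10 '(': depth becomes 3
  Position 11 '(': depth becomes 4
  Position 12 '(': depth becomes 5
  Position 13 '(': depth becomes 6
  Position 14 ')': depth becomes 5
  Position 15 '(': depth becomes 6
  Position 16 '(': depth becomes 7
  Position 17 '(': depth becomes 8
  Position 18 ')': depth becomes 7
  Position 19 ')': depth becomes 6
  Position 20 ')': depth becomes 5
  Position 21 ')': depth becomes 4
  Position 22 ')': depth becomes 3
  Position 23 ')': depth becomes 2
  Position 24 ')': depth becomes 1
  Position 25 ')': depth becomes 0
Maximum depth reached: 8

8


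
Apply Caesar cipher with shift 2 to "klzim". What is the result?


Caesar cipher: shift "klzim" by 2
  'k' (pos 10) + 2 = pos 12 = 'm'
  'l' (pos 11) + 2 = pos 13 = 'n'
  'z' (pos 25) + 2 = pos 1 = 'b'
  'i' (pos 8) + 2 = pos 10 = 'k'
  'm' (pos 12) + 2 = pos 14 = 'o'
Result: mnbko

mnbko


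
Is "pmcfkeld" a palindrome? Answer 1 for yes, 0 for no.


Input: pmcfkeld
Reversed: dlekfcmp
  Compare pos 0 ('p') with pos 7 ('d'): MISMATCH
  Compare pos 1 ('m') with pos 6 ('l'): MISMATCH
  Compare pos 2 ('c') with pos 5 ('e'): MISMATCH
  Compare pos 3 ('f') with pos 4 ('k'): MISMATCH
Result: not a palindrome

0


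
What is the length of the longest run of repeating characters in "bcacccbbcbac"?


Input: "bcacccbbcbac"
Scanning for longest run:
  Position 1 ('c'): new char, reset run to 1
  Position 2 ('a'): new char, reset run to 1
  Position 3 ('c'): new char, reset run to 1
  Position 4 ('c'): continues run of 'c', length=2
  Position 5 ('c'): continues run of 'c', length=3
  Position 6 ('b'): new char, reset run to 1
  Position 7 ('b'): continues run of 'b', length=2
  Position 8 ('c'): new char, reset run to 1
  Position 9 ('b'): new char, reset run to 1
  Position 10 ('a'): new char, reset run to 1
  Position 11 ('c'): new char, reset run to 1
Longest run: 'c' with length 3

3


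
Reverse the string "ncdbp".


Input: ncdbp
Reading characters right to left:
  Position 4: 'p'
  Position 3: 'b'
  Position 2: 'd'
  Position 1: 'c'
  Position 0: 'n'
Reversed: pbdcn

pbdcn


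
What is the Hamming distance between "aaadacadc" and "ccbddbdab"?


Comparing "aaadacadc" and "ccbddbdab" position by position:
  Position 0: 'a' vs 'c' => differ
  Position 1: 'a' vs 'c' => differ
  Position 2: 'a' vs 'b' => differ
  Position 3: 'd' vs 'd' => same
  Position 4: 'a' vs 'd' => differ
  Position 5: 'c' vs 'b' => differ
  Position 6: 'a' vs 'd' => differ
  Position 7: 'd' vs 'a' => differ
  Position 8: 'c' vs 'b' => differ
Total differences (Hamming distance): 8

8


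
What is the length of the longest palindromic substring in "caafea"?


Input: "caafea"
Checking substrings for palindromes:
  [1:3] "aa" (len 2) => palindrome
Longest palindromic substring: "aa" with length 2

2


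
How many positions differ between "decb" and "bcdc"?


Comparing "decb" and "bcdc" position by position:
  Position 0: 'd' vs 'b' => DIFFER
  Position 1: 'e' vs 'c' => DIFFER
  Position 2: 'c' vs 'd' => DIFFER
  Position 3: 'b' vs 'c' => DIFFER
Positions that differ: 4

4


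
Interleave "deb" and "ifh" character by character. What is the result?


Interleaving "deb" and "ifh":
  Position 0: 'd' from first, 'i' from second => "di"
  Position 1: 'e' from first, 'f' from second => "ef"
  Position 2: 'b' from first, 'h' from second => "bh"
Result: diefbh

diefbh


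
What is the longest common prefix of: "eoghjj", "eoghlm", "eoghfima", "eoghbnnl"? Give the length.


Words: eoghjj, eoghlm, eoghfima, eoghbnnl
  Position 0: all 'e' => match
  Position 1: all 'o' => match
  Position 2: all 'g' => match
  Position 3: all 'h' => match
  Position 4: ('j', 'l', 'f', 'b') => mismatch, stop
LCP = "eogh" (length 4)

4


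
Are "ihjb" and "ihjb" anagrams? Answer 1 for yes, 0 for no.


Strings: "ihjb", "ihjb"
Sorted first:  bhij
Sorted second: bhij
Sorted forms match => anagrams

1


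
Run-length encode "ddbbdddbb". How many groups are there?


Input: ddbbdddbb
Scanning for consecutive runs:
  Group 1: 'd' x 2 (positions 0-1)
  Group 2: 'b' x 2 (positions 2-3)
  Group 3: 'd' x 3 (positions 4-6)
  Group 4: 'b' x 2 (positions 7-8)
Total groups: 4

4


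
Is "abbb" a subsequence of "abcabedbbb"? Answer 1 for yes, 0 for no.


Check if "abbb" is a subsequence of "abcabedbbb"
Greedy scan:
  Position 0 ('a'): matches sub[0] = 'a'
  Position 1 ('b'): matches sub[1] = 'b'
  Position 2 ('c'): no match needed
  Position 3 ('a'): no match needed
  Position 4 ('b'): matches sub[2] = 'b'
  Position 5 ('e'): no match needed
  Position 6 ('d'): no match needed
  Position 7 ('b'): matches sub[3] = 'b'
  Position 8 ('b'): no match needed
  Position 9 ('b'): no match needed
All 4 characters matched => is a subsequence

1


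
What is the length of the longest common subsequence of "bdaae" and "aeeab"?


LCS of "bdaae" and "aeeab"
DP table:
           a    e    e    a    b
      0    0    0    0    0    0
  b   0    0    0    0    0    1
  d   0    0    0    0    0    1
  a   0    1    1    1    1    1
  a   0    1    1    1    2    2
  e   0    1    2    2    2    2
LCS length = dp[5][5] = 2

2


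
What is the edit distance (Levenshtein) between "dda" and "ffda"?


Computing edit distance: "dda" -> "ffda"
DP table:
           f    f    d    a
      0    1    2    3    4
  d   1    1    2    2    3
  d   2    2    2    2    3
  a   3    3    3    3    2
Edit distance = dp[3][4] = 2

2


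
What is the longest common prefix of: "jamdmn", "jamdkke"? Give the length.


Words: jamdmn, jamdkke
  Position 0: all 'j' => match
  Position 1: all 'a' => match
  Position 2: all 'm' => match
  Position 3: all 'd' => match
  Position 4: ('m', 'k') => mismatch, stop
LCP = "jamd" (length 4)

4


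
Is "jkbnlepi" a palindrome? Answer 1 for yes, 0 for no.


Input: jkbnlepi
Reversed: ipelnbkj
  Compare pos 0 ('j') with pos 7 ('i'): MISMATCH
  Compare pos 1 ('k') with pos 6 ('p'): MISMATCH
  Compare pos 2 ('b') with pos 5 ('e'): MISMATCH
  Compare pos 3 ('n') with pos 4 ('l'): MISMATCH
Result: not a palindrome

0


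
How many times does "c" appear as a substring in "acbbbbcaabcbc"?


Searching for "c" in "acbbbbcaabcbc"
Scanning each position:
  Position 0: "a" => no
  Position 1: "c" => MATCH
  Position 2: "b" => no
  Position 3: "b" => no
  Position 4: "b" => no
  Position 5: "b" => no
  Position 6: "c" => MATCH
  Position 7: "a" => no
  Position 8: "a" => no
  Position 9: "b" => no
  Position 10: "c" => MATCH
  Position 11: "b" => no
  Position 12: "c" => MATCH
Total occurrences: 4

4


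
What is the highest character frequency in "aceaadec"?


Input: aceaadec
Character counts:
  'a': 3
  'c': 2
  'd': 1
  'e': 2
Maximum frequency: 3

3


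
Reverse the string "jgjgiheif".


Input: jgjgiheif
Reading characters right to left:
  Position 8: 'f'
  Position 7: 'i'
  Position 6: 'e'
  Position 5: 'h'
  Position 4: 'i'
  Position 3: 'g'
  Position 2: 'j'
  Position 1: 'g'
  Position 0: 'j'
Reversed: fiehigjgj

fiehigjgj


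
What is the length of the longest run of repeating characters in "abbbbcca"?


Input: "abbbbcca"
Scanning for longest run:
  Position 1 ('b'): new char, reset run to 1
  Position 2 ('b'): continues run of 'b', length=2
  Position 3 ('b'): continues run of 'b', length=3
  Position 4 ('b'): continues run of 'b', length=4
  Position 5 ('c'): new char, reset run to 1
  Position 6 ('c'): continues run of 'c', length=2
  Position 7 ('a'): new char, reset run to 1
Longest run: 'b' with length 4

4


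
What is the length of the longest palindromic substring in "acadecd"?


Input: "acadecd"
Checking substrings for palindromes:
  [0:3] "aca" (len 3) => palindrome
Longest palindromic substring: "aca" with length 3

3


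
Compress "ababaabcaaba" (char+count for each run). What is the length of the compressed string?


Input: ababaabcaaba
Runs:
  'a' x 1 => "a1"
  'b' x 1 => "b1"
  'a' x 1 => "a1"
  'b' x 1 => "b1"
  'a' x 2 => "a2"
  'b' x 1 => "b1"
  'c' x 1 => "c1"
  'a' x 2 => "a2"
  'b' x 1 => "b1"
  'a' x 1 => "a1"
Compressed: "a1b1a1b1a2b1c1a2b1a1"
Compressed length: 20

20


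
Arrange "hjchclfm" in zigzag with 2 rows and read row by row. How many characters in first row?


Zigzag "hjchclfm" into 2 rows:
Placing characters:
  'h' => row 0
  'j' => row 1
  'c' => row 0
  'h' => row 1
  'c' => row 0
  'l' => row 1
  'f' => row 0
  'm' => row 1
Rows:
  Row 0: "hccf"
  Row 1: "jhlm"
First row length: 4

4


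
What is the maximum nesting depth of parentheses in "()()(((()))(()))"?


Input: "()()(((()))(()))"
Tracking depth:
  Position 0 '(': depth becomes 1
  Position 1 ')': depth becomes 0
  Position 2 '(': depth becomes 1
  Position 3 ')': depth becomes 0
  Position 4 '(': depth becomes 1
  Position 5 '(': depth becomes 2
  Position 6 '(': depth becomes 3
  Position 7 '(': depth becomes 4
  Position 8 ')': depth becomes 3
  Position 9 ')': depth becomes 2
  Position 10 ')': depth becomes 1
  Position 11 '(': depth becomes 2
  Position 12 '(': depth becomes 3
  Position 13 ')': depth becomes 2
  Position 14 ')': depth becomes 1
  Position 15 ')': depth becomes 0
Maximum depth reached: 4

4


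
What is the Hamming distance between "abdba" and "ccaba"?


Comparing "abdba" and "ccaba" position by position:
  Position 0: 'a' vs 'c' => differ
  Position 1: 'b' vs 'c' => differ
  Position 2: 'd' vs 'a' => differ
  Position 3: 'b' vs 'b' => same
  Position 4: 'a' vs 'a' => same
Total differences (Hamming distance): 3

3


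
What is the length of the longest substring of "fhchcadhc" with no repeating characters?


Input: "fhchcadhc"
Sliding window (track last position of each char):
  Position 0 ('f'): window [0,0] length 1 -- new best
  Position 1 ('h'): window [0,1] length 2 -- new best
  Position 2 ('c'): window [0,2] length 3 -- new best
  Position 3 ('h'): repeat (last at 1), move window start to 2
  Position 3 ('h'): window [2,3] length 2
  Position 4 ('c'): repeat (last at 2), move window start to 3
  Position 4 ('c'): window [3,4] length 2
  Position 5 ('a'): window [3,5] length 3
  Position 6 ('d'): window [3,6] length 4 -- new best
  Position 7 ('h'): repeat (last at 3), move window start to 4
  Position 7 ('h'): window [4,7] length 4
  Position 8 ('c'): repeat (last at 4), move window start to 5
  Position 8 ('c'): window [5,8] length 4
Longest substring with no repeats: "hcad" with length 4

4


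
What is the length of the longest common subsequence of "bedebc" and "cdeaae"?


LCS of "bedebc" and "cdeaae"
DP table:
           c    d    e    a    a    e
      0    0    0    0    0    0    0
  b   0    0    0    0    0    0    0
  e   0    0    0    1    1    1    1
  d   0    0    1    1    1    1    1
  e   0    0    1    2    2    2    2
  b   0    0    1    2    2    2    2
  c   0    1    1    2    2    2    2
LCS length = dp[6][6] = 2

2


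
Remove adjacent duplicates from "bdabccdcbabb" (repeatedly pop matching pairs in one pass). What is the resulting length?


Input: bdabccdcbabb
Stack-based adjacent duplicate removal:
  Read 'b': push. Stack: b
  Read 'd': push. Stack: bd
  Read 'a': push. Stack: bda
  Read 'b': push. Stack: bdab
  Read 'c': push. Stack: bdabc
  Read 'c': matches stack top 'c' => pop. Stack: bdab
  Read 'd': push. Stack: bdabd
  Read 'c': push. Stack: bdabdc
  Read 'b': push. Stack: bdabdcb
  Read 'a': push. Stack: bdabdcba
  Read 'b': push. Stack: bdabdcbab
  Read 'b': matches stack top 'b' => pop. Stack: bdabdcba
Final stack: "bdabdcba" (length 8)

8


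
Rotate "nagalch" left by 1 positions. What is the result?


Input: "nagalch", rotate left by 1
First 1 characters: "n"
Remaining characters: "agalch"
Concatenate remaining + first: "agalch" + "n" = "agalchn"

agalchn


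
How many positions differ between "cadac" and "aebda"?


Comparing "cadac" and "aebda" position by position:
  Position 0: 'c' vs 'a' => DIFFER
  Position 1: 'a' vs 'e' => DIFFER
  Position 2: 'd' vs 'b' => DIFFER
  Position 3: 'a' vs 'd' => DIFFER
  Position 4: 'c' vs 'a' => DIFFER
Positions that differ: 5

5


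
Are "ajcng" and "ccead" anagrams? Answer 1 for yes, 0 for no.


Strings: "ajcng", "ccead"
Sorted first:  acgjn
Sorted second: accde
Differ at position 2: 'g' vs 'c' => not anagrams

0


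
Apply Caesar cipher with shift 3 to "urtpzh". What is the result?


Caesar cipher: shift "urtpzh" by 3
  'u' (pos 20) + 3 = pos 23 = 'x'
  'r' (pos 17) + 3 = pos 20 = 'u'
  't' (pos 19) + 3 = pos 22 = 'w'
  'p' (pos 15) + 3 = pos 18 = 's'
  'z' (pos 25) + 3 = pos 2 = 'c'
  'h' (pos 7) + 3 = pos 10 = 'k'
Result: xuwsck

xuwsck


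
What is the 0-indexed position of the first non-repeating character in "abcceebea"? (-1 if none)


Input: abcceebea
Character frequencies:
  'a': 2
  'b': 2
  'c': 2
  'e': 3
Scanning left to right for freq == 1:
  Position 0 ('a'): freq=2, skip
  Position 1 ('b'): freq=2, skip
  Position 2 ('c'): freq=2, skip
  Position 3 ('c'): freq=2, skip
  Position 4 ('e'): freq=3, skip
  Position 5 ('e'): freq=3, skip
  Position 6 ('b'): freq=2, skip
  Position 7 ('e'): freq=3, skip
  Position 8 ('a'): freq=2, skip
  No unique character found => answer = -1

-1


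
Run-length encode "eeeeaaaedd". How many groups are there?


Input: eeeeaaaedd
Scanning for consecutive runs:
  Group 1: 'e' x 4 (positions 0-3)
  Group 2: 'a' x 3 (positions 4-6)
  Group 3: 'e' x 1 (positions 7-7)
  Group 4: 'd' x 2 (positions 8-9)
Total groups: 4

4


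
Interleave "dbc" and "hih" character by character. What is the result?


Interleaving "dbc" and "hih":
  Position 0: 'd' from first, 'h' from second => "dh"
  Position 1: 'b' from first, 'i' from second => "bi"
  Position 2: 'c' from first, 'h' from second => "ch"
Result: dhbich

dhbich


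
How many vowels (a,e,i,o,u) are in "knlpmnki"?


Input: knlpmnki
Checking each character:
  'k' at position 0: consonant
  'n' at position 1: consonant
  'l' at position 2: consonant
  'p' at position 3: consonant
  'm' at position 4: consonant
  'n' at position 5: consonant
  'k' at position 6: consonant
  'i' at position 7: vowel (running total: 1)
Total vowels: 1

1


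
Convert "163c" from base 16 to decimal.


Input: "163c" in base 16
Positional expansion:
  Digit '1' (value 1) x 16^3 = 4096
  Digit '6' (value 6) x 16^2 = 1536
  Digit '3' (value 3) x 16^1 = 48
  Digit 'c' (value 12) x 16^0 = 12
Sum = 5692

5692


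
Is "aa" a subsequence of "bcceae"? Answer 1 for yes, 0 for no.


Check if "aa" is a subsequence of "bcceae"
Greedy scan:
  Position 0 ('b'): no match needed
  Position 1 ('c'): no match needed
  Position 2 ('c'): no match needed
  Position 3 ('e'): no match needed
  Position 4 ('a'): matches sub[0] = 'a'
  Position 5 ('e'): no match needed
Only matched 1/2 characters => not a subsequence

0


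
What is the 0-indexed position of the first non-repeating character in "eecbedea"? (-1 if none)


Input: eecbedea
Character frequencies:
  'a': 1
  'b': 1
  'c': 1
  'd': 1
  'e': 4
Scanning left to right for freq == 1:
  Position 0 ('e'): freq=4, skip
  Position 1 ('e'): freq=4, skip
  Position 2 ('c'): unique! => answer = 2

2


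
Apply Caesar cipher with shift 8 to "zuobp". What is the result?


Caesar cipher: shift "zuobp" by 8
  'z' (pos 25) + 8 = pos 7 = 'h'
  'u' (pos 20) + 8 = pos 2 = 'c'
  'o' (pos 14) + 8 = pos 22 = 'w'
  'b' (pos 1) + 8 = pos 9 = 'j'
  'p' (pos 15) + 8 = pos 23 = 'x'
Result: hcwjx

hcwjx


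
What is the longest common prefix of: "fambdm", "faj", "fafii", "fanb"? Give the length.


Words: fambdm, faj, fafii, fanb
  Position 0: all 'f' => match
  Position 1: all 'a' => match
  Position 2: ('m', 'j', 'f', 'n') => mismatch, stop
LCP = "fa" (length 2)

2


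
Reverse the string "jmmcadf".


Input: jmmcadf
Reading characters right to left:
  Position 6: 'f'
  Position 5: 'd'
  Position 4: 'a'
  Position 3: 'c'
  Position 2: 'm'
  Position 1: 'm'
  Position 0: 'j'
Reversed: fdacmmj

fdacmmj


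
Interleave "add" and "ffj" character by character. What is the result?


Interleaving "add" and "ffj":
  Position 0: 'a' from first, 'f' from second => "af"
  Position 1: 'd' from first, 'f' from second => "df"
  Position 2: 'd' from first, 'j' from second => "dj"
Result: afdfdj

afdfdj


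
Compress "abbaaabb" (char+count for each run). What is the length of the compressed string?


Input: abbaaabb
Runs:
  'a' x 1 => "a1"
  'b' x 2 => "b2"
  'a' x 3 => "a3"
  'b' x 2 => "b2"
Compressed: "a1b2a3b2"
Compressed length: 8

8


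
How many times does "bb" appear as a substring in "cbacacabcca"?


Searching for "bb" in "cbacacabcca"
Scanning each position:
  Position 0: "cb" => no
  Position 1: "ba" => no
  Position 2: "ac" => no
  Position 3: "ca" => no
  Position 4: "ac" => no
  Position 5: "ca" => no
  Position 6: "ab" => no
  Position 7: "bc" => no
  Position 8: "cc" => no
  Position 9: "ca" => no
Total occurrences: 0

0


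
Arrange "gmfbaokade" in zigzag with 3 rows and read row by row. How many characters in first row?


Zigzag "gmfbaokade" into 3 rows:
Placing characters:
  'g' => row 0
  'm' => row 1
  'f' => row 2
  'b' => row 1
  'a' => row 0
  'o' => row 1
  'k' => row 2
  'a' => row 1
  'd' => row 0
  'e' => row 1
Rows:
  Row 0: "gad"
  Row 1: "mboae"
  Row 2: "fk"
First row length: 3

3


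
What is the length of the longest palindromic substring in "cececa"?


Input: "cececa"
Checking substrings for palindromes:
  [0:5] "cecec" (len 5) => palindrome
  [0:3] "cec" (len 3) => palindrome
  [1:4] "ece" (len 3) => palindrome
  [2:5] "cec" (len 3) => palindrome
Longest palindromic substring: "cecec" with length 5

5


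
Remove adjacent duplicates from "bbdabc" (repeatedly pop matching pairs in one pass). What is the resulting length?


Input: bbdabc
Stack-based adjacent duplicate removal:
  Read 'b': push. Stack: b
  Read 'b': matches stack top 'b' => pop. Stack: (empty)
  Read 'd': push. Stack: d
  Read 'a': push. Stack: da
  Read 'b': push. Stack: dab
  Read 'c': push. Stack: dabc
Final stack: "dabc" (length 4)

4


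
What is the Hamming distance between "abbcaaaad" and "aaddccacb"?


Comparing "abbcaaaad" and "aaddccacb" position by position:
  Position 0: 'a' vs 'a' => same
  Position 1: 'b' vs 'a' => differ
  Position 2: 'b' vs 'd' => differ
  Position 3: 'c' vs 'd' => differ
  Position 4: 'a' vs 'c' => differ
  Position 5: 'a' vs 'c' => differ
  Position 6: 'a' vs 'a' => same
  Position 7: 'a' vs 'c' => differ
  Position 8: 'd' vs 'b' => differ
Total differences (Hamming distance): 7

7


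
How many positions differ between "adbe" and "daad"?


Comparing "adbe" and "daad" position by position:
  Position 0: 'a' vs 'd' => DIFFER
  Position 1: 'd' vs 'a' => DIFFER
  Position 2: 'b' vs 'a' => DIFFER
  Position 3: 'e' vs 'd' => DIFFER
Positions that differ: 4

4


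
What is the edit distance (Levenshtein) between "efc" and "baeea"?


Computing edit distance: "efc" -> "baeea"
DP table:
           b    a    e    e    a
      0    1    2    3    4    5
  e   1    1    2    2    3    4
  f   2    2    2    3    3    4
  c   3    3    3    3    4    4
Edit distance = dp[3][5] = 4

4


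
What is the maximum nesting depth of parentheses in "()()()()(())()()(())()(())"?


Input: "()()()()(())()()(())()(())"
Tracking depth:
  Position 0 '(': depth becomes 1
  Position 1 ')': depth becomes 0
  Position 2 '(': depth becomes 1
  Position 3 ')': depth becomes 0
  Position 4 '(': depth becomes 1
  Position 5 ')': depth becomes 0
  Position 6 '(': depth becomes 1
  Position 7 ')': depth becomes 0
  Position 8 '(': depth becomes 1
  Position 9 '(': depth becomes 2
  Position 10 ')': depth becomes 1
  Position 11 ')': depth becomes 0
  Position 12 '(': depth becomes 1
  Position 13 ')': depth becomes 0
  Position 14 '(': depth becomes 1
  Position 15 ')': depth becomes 0
  Position 16 '(': depth becomes 1
  Position 17 '(': depth becomes 2
  Position 18 ')': depth becomes 1
  Position 19 ')': depth becomes 0
  Position 20 '(': depth becomes 1
  Position 21 ')': depth becomes 0
  Position 22 '(': depth becomes 1
  Position 23 '(': depth becomes 2
  Position 24 ')': depth becomes 1
  Position 25 ')': depth becomes 0
Maximum depth reached: 2

2


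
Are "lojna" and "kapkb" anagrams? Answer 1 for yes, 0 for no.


Strings: "lojna", "kapkb"
Sorted first:  ajlno
Sorted second: abkkp
Differ at position 1: 'j' vs 'b' => not anagrams

0


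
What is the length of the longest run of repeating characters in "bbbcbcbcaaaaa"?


Input: "bbbcbcbcaaaaa"
Scanning for longest run:
  Position 1 ('b'): continues run of 'b', length=2
  Position 2 ('b'): continues run of 'b', length=3
  Position 3 ('c'): new char, reset run to 1
  Position 4 ('b'): new char, reset run to 1
  Position 5 ('c'): new char, reset run to 1
  Position 6 ('b'): new char, reset run to 1
  Position 7 ('c'): new char, reset run to 1
  Position 8 ('a'): new char, reset run to 1
  Position 9 ('a'): continues run of 'a', length=2
  Position 10 ('a'): continues run of 'a', length=3
  Position 11 ('a'): continues run of 'a', length=4
  Position 12 ('a'): continues run of 'a', length=5
Longest run: 'a' with length 5

5


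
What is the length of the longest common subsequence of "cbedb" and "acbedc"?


LCS of "cbedb" and "acbedc"
DP table:
           a    c    b    e    d    c
      0    0    0    0    0    0    0
  c   0    0    1    1    1    1    1
  b   0    0    1    2    2    2    2
  e   0    0    1    2    3    3    3
  d   0    0    1    2    3    4    4
  b   0    0    1    2    3    4    4
LCS length = dp[5][6] = 4

4


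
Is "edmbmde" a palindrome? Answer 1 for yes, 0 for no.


Input: edmbmde
Reversed: edmbmde
  Compare pos 0 ('e') with pos 6 ('e'): match
  Compare pos 1 ('d') with pos 5 ('d'): match
  Compare pos 2 ('m') with pos 4 ('m'): match
Result: palindrome

1


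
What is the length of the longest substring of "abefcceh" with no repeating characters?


Input: "abefcceh"
Sliding window (track last position of each char):
  Position 0 ('a'): window [0,0] length 1 -- new best
  Position 1 ('b'): window [0,1] length 2 -- new best
  Position 2 ('e'): window [0,2] length 3 -- new best
  Position 3 ('f'): window [0,3] length 4 -- new best
  Position 4 ('c'): window [0,4] length 5 -- new best
  Position 5 ('c'): repeat (last at 4), move window start to 5
  Position 5 ('c'): window [5,5] length 1
  Position 6 ('e'): window [5,6] length 2
  Position 7 ('h'): window [5,7] length 3
Longest substring with no repeats: "abefc" with length 5

5


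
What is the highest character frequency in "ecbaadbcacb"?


Input: ecbaadbcacb
Character counts:
  'a': 3
  'b': 3
  'c': 3
  'd': 1
  'e': 1
Maximum frequency: 3

3


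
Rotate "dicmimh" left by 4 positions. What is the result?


Input: "dicmimh", rotate left by 4
First 4 characters: "dicm"
Remaining characters: "imh"
Concatenate remaining + first: "imh" + "dicm" = "imhdicm"

imhdicm


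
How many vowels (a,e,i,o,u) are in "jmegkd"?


Input: jmegkd
Checking each character:
  'j' at position 0: consonant
  'm' at position 1: consonant
  'e' at position 2: vowel (running total: 1)
  'g' at position 3: consonant
  'k' at position 4: consonant
  'd' at position 5: consonant
Total vowels: 1

1


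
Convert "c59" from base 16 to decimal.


Input: "c59" in base 16
Positional expansion:
  Digit 'c' (value 12) x 16^2 = 3072
  Digit '5' (value 5) x 16^1 = 80
  Digit '9' (value 9) x 16^0 = 9
Sum = 3161

3161


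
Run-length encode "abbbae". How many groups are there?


Input: abbbae
Scanning for consecutive runs:
  Group 1: 'a' x 1 (positions 0-0)
  Group 2: 'b' x 3 (positions 1-3)
  Group 3: 'a' x 1 (positions 4-4)
  Group 4: 'e' x 1 (positions 5-5)
Total groups: 4

4


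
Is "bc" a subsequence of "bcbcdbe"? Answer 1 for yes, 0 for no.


Check if "bc" is a subsequence of "bcbcdbe"
Greedy scan:
  Position 0 ('b'): matches sub[0] = 'b'
  Position 1 ('c'): matches sub[1] = 'c'
  Position 2 ('b'): no match needed
  Position 3 ('c'): no match needed
  Position 4 ('d'): no match needed
  Position 5 ('b'): no match needed
  Position 6 ('e'): no match needed
All 2 characters matched => is a subsequence

1


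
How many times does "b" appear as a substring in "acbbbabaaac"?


Searching for "b" in "acbbbabaaac"
Scanning each position:
  Position 0: "a" => no
  Position 1: "c" => no
  Position 2: "b" => MATCH
  Position 3: "b" => MATCH
  Position 4: "b" => MATCH
  Position 5: "a" => no
  Position 6: "b" => MATCH
  Position 7: "a" => no
  Position 8: "a" => no
  Position 9: "a" => no
  Position 10: "c" => no
Total occurrences: 4

4


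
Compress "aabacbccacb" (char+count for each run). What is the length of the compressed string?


Input: aabacbccacb
Runs:
  'a' x 2 => "a2"
  'b' x 1 => "b1"
  'a' x 1 => "a1"
  'c' x 1 => "c1"
  'b' x 1 => "b1"
  'c' x 2 => "c2"
  'a' x 1 => "a1"
  'c' x 1 => "c1"
  'b' x 1 => "b1"
Compressed: "a2b1a1c1b1c2a1c1b1"
Compressed length: 18

18


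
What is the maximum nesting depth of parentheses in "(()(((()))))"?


Input: "(()(((()))))"
Tracking depth:
  Position 0 '(': depth becomes 1
  Position 1 '(': depth becomes 2
  Position 2 ')': depth becomes 1
  Position 3 '(': depth becomes 2
  Position 4 '(': depth becomes 3
  Position 5 '(': depth becomes 4
  Position 6 '(': depth becomes 5
  Position 7 ')': depth becomes 4
  Position 8 ')': depth becomes 3
  Position 9 ')': depth becomes 2
  Position 10 ')': depth becomes 1
  Position 11 ')': depth becomes 0
Maximum depth reached: 5

5


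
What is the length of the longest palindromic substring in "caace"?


Input: "caace"
Checking substrings for palindromes:
  [0:4] "caac" (len 4) => palindrome
  [1:3] "aa" (len 2) => palindrome
Longest palindromic substring: "caac" with length 4

4


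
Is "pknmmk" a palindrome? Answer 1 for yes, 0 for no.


Input: pknmmk
Reversed: kmmnkp
  Compare pos 0 ('p') with pos 5 ('k'): MISMATCH
  Compare pos 1 ('k') with pos 4 ('m'): MISMATCH
  Compare pos 2 ('n') with pos 3 ('m'): MISMATCH
Result: not a palindrome

0


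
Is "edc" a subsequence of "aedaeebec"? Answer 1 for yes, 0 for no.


Check if "edc" is a subsequence of "aedaeebec"
Greedy scan:
  Position 0 ('a'): no match needed
  Position 1 ('e'): matches sub[0] = 'e'
  Position 2 ('d'): matches sub[1] = 'd'
  Position 3 ('a'): no match needed
  Position 4 ('e'): no match needed
  Position 5 ('e'): no match needed
  Position 6 ('b'): no match needed
  Position 7 ('e'): no match needed
  Position 8 ('c'): matches sub[2] = 'c'
All 3 characters matched => is a subsequence

1


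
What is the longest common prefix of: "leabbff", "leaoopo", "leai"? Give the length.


Words: leabbff, leaoopo, leai
  Position 0: all 'l' => match
  Position 1: all 'e' => match
  Position 2: all 'a' => match
  Position 3: ('b', 'o', 'i') => mismatch, stop
LCP = "lea" (length 3)

3


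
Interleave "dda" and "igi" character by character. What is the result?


Interleaving "dda" and "igi":
  Position 0: 'd' from first, 'i' from second => "di"
  Position 1: 'd' from first, 'g' from second => "dg"
  Position 2: 'a' from first, 'i' from second => "ai"
Result: didgai

didgai


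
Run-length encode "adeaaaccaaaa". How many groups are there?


Input: adeaaaccaaaa
Scanning for consecutive runs:
  Group 1: 'a' x 1 (positions 0-0)
  Group 2: 'd' x 1 (positions 1-1)
  Group 3: 'e' x 1 (positions 2-2)
  Group 4: 'a' x 3 (positions 3-5)
  Group 5: 'c' x 2 (positions 6-7)
  Group 6: 'a' x 4 (positions 8-11)
Total groups: 6

6


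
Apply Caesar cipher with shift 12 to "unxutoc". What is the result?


Caesar cipher: shift "unxutoc" by 12
  'u' (pos 20) + 12 = pos 6 = 'g'
  'n' (pos 13) + 12 = pos 25 = 'z'
  'x' (pos 23) + 12 = pos 9 = 'j'
  'u' (pos 20) + 12 = pos 6 = 'g'
  't' (pos 19) + 12 = pos 5 = 'f'
  'o' (pos 14) + 12 = pos 0 = 'a'
  'c' (pos 2) + 12 = pos 14 = 'o'
Result: gzjgfao

gzjgfao


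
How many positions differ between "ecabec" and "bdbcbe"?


Comparing "ecabec" and "bdbcbe" position by position:
  Position 0: 'e' vs 'b' => DIFFER
  Position 1: 'c' vs 'd' => DIFFER
  Position 2: 'a' vs 'b' => DIFFER
  Position 3: 'b' vs 'c' => DIFFER
  Position 4: 'e' vs 'b' => DIFFER
  Position 5: 'c' vs 'e' => DIFFER
Positions that differ: 6

6


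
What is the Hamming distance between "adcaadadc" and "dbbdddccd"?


Comparing "adcaadadc" and "dbbdddccd" position by position:
  Position 0: 'a' vs 'd' => differ
  Position 1: 'd' vs 'b' => differ
  Position 2: 'c' vs 'b' => differ
  Position 3: 'a' vs 'd' => differ
  Position 4: 'a' vs 'd' => differ
  Position 5: 'd' vs 'd' => same
  Position 6: 'a' vs 'c' => differ
  Position 7: 'd' vs 'c' => differ
  Position 8: 'c' vs 'd' => differ
Total differences (Hamming distance): 8

8


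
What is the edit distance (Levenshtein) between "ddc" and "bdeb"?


Computing edit distance: "ddc" -> "bdeb"
DP table:
           b    d    e    b
      0    1    2    3    4
  d   1    1    1    2    3
  d   2    2    1    2    3
  c   3    3    2    2    3
Edit distance = dp[3][4] = 3

3


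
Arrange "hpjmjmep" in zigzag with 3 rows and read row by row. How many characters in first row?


Zigzag "hpjmjmep" into 3 rows:
Placing characters:
  'h' => row 0
  'p' => row 1
  'j' => row 2
  'm' => row 1
  'j' => row 0
  'm' => row 1
  'e' => row 2
  'p' => row 1
Rows:
  Row 0: "hj"
  Row 1: "pmmp"
  Row 2: "je"
First row length: 2

2


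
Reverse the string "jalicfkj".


Input: jalicfkj
Reading characters right to left:
  Position 7: 'j'
  Position 6: 'k'
  Position 5: 'f'
  Position 4: 'c'
  Position 3: 'i'
  Position 2: 'l'
  Position 1: 'a'
  Position 0: 'j'
Reversed: jkfcilaj

jkfcilaj


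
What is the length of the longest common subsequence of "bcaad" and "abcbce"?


LCS of "bcaad" and "abcbce"
DP table:
           a    b    c    b    c    e
      0    0    0    0    0    0    0
  b   0    0    1    1    1    1    1
  c   0    0    1    2    2    2    2
  a   0    1    1    2    2    2    2
  a   0    1    1    2    2    2    2
  d   0    1    1    2    2    2    2
LCS length = dp[5][6] = 2

2


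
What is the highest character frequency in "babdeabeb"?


Input: babdeabeb
Character counts:
  'a': 2
  'b': 4
  'd': 1
  'e': 2
Maximum frequency: 4

4


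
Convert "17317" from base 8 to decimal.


Input: "17317" in base 8
Positional expansion:
  Digit '1' (value 1) x 8^4 = 4096
  Digit '7' (value 7) x 8^3 = 3584
  Digit '3' (value 3) x 8^2 = 192
  Digit '1' (value 1) x 8^1 = 8
  Digit '7' (value 7) x 8^0 = 7
Sum = 7887

7887


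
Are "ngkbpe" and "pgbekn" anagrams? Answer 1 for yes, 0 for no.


Strings: "ngkbpe", "pgbekn"
Sorted first:  begknp
Sorted second: begknp
Sorted forms match => anagrams

1


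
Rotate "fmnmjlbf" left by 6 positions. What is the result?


Input: "fmnmjlbf", rotate left by 6
First 6 characters: "fmnmjl"
Remaining characters: "bf"
Concatenate remaining + first: "bf" + "fmnmjl" = "bffmnmjl"

bffmnmjl


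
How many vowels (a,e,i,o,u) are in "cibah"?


Input: cibah
Checking each character:
  'c' at position 0: consonant
  'i' at position 1: vowel (running total: 1)
  'b' at position 2: consonant
  'a' at position 3: vowel (running total: 2)
  'h' at position 4: consonant
Total vowels: 2

2


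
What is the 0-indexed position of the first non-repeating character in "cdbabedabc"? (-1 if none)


Input: cdbabedabc
Character frequencies:
  'a': 2
  'b': 3
  'c': 2
  'd': 2
  'e': 1
Scanning left to right for freq == 1:
  Position 0 ('c'): freq=2, skip
  Position 1 ('d'): freq=2, skip
  Position 2 ('b'): freq=3, skip
  Position 3 ('a'): freq=2, skip
  Position 4 ('b'): freq=3, skip
  Position 5 ('e'): unique! => answer = 5

5


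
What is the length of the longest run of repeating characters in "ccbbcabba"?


Input: "ccbbcabba"
Scanning for longest run:
  Position 1 ('c'): continues run of 'c', length=2
  Position 2 ('b'): new char, reset run to 1
  Position 3 ('b'): continues run of 'b', length=2
  Position 4 ('c'): new char, reset run to 1
  Position 5 ('a'): new char, reset run to 1
  Position 6 ('b'): new char, reset run to 1
  Position 7 ('b'): continues run of 'b', length=2
  Position 8 ('a'): new char, reset run to 1
Longest run: 'c' with length 2

2


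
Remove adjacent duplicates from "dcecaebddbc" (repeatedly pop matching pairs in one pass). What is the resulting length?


Input: dcecaebddbc
Stack-based adjacent duplicate removal:
  Read 'd': push. Stack: d
  Read 'c': push. Stack: dc
  Read 'e': push. Stack: dce
  Read 'c': push. Stack: dcec
  Read 'a': push. Stack: dceca
  Read 'e': push. Stack: dcecae
  Read 'b': push. Stack: dcecaeb
  Read 'd': push. Stack: dcecaebd
  Read 'd': matches stack top 'd' => pop. Stack: dcecaeb
  Read 'b': matches stack top 'b' => pop. Stack: dcecae
  Read 'c': push. Stack: dcecaec
Final stack: "dcecaec" (length 7)

7


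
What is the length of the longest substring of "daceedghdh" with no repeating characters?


Input: "daceedghdh"
Sliding window (track last position of each char):
  Position 0 ('d'): window [0,0] length 1 -- new best
  Position 1 ('a'): window [0,1] length 2 -- new best
  Position 2 ('c'): window [0,2] length 3 -- new best
  Position 3 ('e'): window [0,3] length 4 -- new best
  Position 4 ('e'): repeat (last at 3), move window start to 4
  Position 4 ('e'): window [4,4] length 1
  Position 5 ('d'): window [4,5] length 2
  Position 6 ('g'): window [4,6] length 3
  Position 7 ('h'): window [4,7] length 4
  Position 8 ('d'): repeat (last at 5), move window start to 6
  Position 8 ('d'): window [6,8] length 3
  Position 9 ('h'): repeat (last at 7), move window start to 8
  Position 9 ('h'): window [8,9] length 2
Longest substring with no repeats: "dace" with length 4

4


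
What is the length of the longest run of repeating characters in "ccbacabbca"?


Input: "ccbacabbca"
Scanning for longest run:
  Position 1 ('c'): continues run of 'c', length=2
  Position 2 ('b'): new char, reset run to 1
  Position 3 ('a'): new char, reset run to 1
  Position 4 ('c'): new char, reset run to 1
  Position 5 ('a'): new char, reset run to 1
  Position 6 ('b'): new char, reset run to 1
  Position 7 ('b'): continues run of 'b', length=2
  Position 8 ('c'): new char, reset run to 1
  Position 9 ('a'): new char, reset run to 1
Longest run: 'c' with length 2

2


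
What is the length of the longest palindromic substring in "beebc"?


Input: "beebc"
Checking substrings for palindromes:
  [0:4] "beeb" (len 4) => palindrome
  [1:3] "ee" (len 2) => palindrome
Longest palindromic substring: "beeb" with length 4

4


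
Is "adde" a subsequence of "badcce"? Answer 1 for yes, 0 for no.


Check if "adde" is a subsequence of "badcce"
Greedy scan:
  Position 0 ('b'): no match needed
  Position 1 ('a'): matches sub[0] = 'a'
  Position 2 ('d'): matches sub[1] = 'd'
  Position 3 ('c'): no match needed
  Position 4 ('c'): no match needed
  Position 5 ('e'): no match needed
Only matched 2/4 characters => not a subsequence

0


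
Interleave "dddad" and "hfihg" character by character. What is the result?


Interleaving "dddad" and "hfihg":
  Position 0: 'd' from first, 'h' from second => "dh"
  Position 1: 'd' from first, 'f' from second => "df"
  Position 2: 'd' from first, 'i' from second => "di"
  Position 3: 'a' from first, 'h' from second => "ah"
  Position 4: 'd' from first, 'g' from second => "dg"
Result: dhdfdiahdg

dhdfdiahdg
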